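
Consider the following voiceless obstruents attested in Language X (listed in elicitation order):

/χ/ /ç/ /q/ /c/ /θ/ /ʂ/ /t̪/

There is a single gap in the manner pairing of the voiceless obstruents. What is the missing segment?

/ʈ/

Stop: /t̪/ (dental), /c/ (palatal), /q/ (uvular).
Fricative: /θ/ (dental), /ʂ/ (retroflex), /ç/ (palatal), /χ/ (uvular).
The retroflex row has no stop member, so the gap is the retroflex stop /ʈ/.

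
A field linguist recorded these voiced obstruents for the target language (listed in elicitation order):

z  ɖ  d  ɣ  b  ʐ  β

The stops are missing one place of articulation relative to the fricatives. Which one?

velar

place of articulation  stop      fricative
bilabial          b         β       
alveolar          d         z       
retroflex         ɖ         ʐ       
velar             —         ɣ       
Every place of articulation has a stop member except velar, where /ɡ/ would be expected.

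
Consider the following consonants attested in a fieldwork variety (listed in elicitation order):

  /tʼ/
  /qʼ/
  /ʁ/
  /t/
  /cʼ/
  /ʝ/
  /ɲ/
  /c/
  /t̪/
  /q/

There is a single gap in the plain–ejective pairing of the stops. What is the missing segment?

Plain: /t̪/ (dental), /t/ (alveolar), /c/ (palatal), /q/ (uvular).
Ejective: /tʼ/ (alveolar), /cʼ/ (palatal), /qʼ/ (uvular).
The dental row has no ejective member, so the gap is the ejective dental stop /t̪ʼ/.

/t̪ʼ/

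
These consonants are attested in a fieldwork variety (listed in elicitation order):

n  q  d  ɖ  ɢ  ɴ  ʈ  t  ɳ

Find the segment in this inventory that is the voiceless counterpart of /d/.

/t/

/d/ is a voiced alveolar stop.
The voiceless counterpart is a voiceless alveolar stop — in this inventory, /t/.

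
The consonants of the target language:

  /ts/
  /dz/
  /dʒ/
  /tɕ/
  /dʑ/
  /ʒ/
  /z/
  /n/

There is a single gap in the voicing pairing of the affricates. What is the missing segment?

/tʃ/

alveolar: voiceless /ts/, voiced /dz/.
postalveolar: voiceless —, voiced /dʒ/.
alveolo-palatal: voiceless /tɕ/, voiced /dʑ/.
The postalveolar row has no voiceless member, so the gap is the voiceless postalveolar affricate /tʃ/.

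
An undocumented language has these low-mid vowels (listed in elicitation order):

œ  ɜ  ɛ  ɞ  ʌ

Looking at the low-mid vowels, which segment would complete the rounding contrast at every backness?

backness          unrounded  rounded 
front             ɛ         œ       
central           ɜ         ɞ       
back              ʌ         —       
The back row has no rounded member, so the gap is the back rounded vowel /ɔ/.

/ɔ/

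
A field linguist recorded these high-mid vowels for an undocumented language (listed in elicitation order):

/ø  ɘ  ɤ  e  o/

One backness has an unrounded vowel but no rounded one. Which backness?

central

front: unrounded /e/, rounded /ø/.
central: unrounded /ɘ/, rounded —.
back: unrounded /ɤ/, rounded /o/.
Every backness has a rounded member except central, where /ɵ/ would be expected.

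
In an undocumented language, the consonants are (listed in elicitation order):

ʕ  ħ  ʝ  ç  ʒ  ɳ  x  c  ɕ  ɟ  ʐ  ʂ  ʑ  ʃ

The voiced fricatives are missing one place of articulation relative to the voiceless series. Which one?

postalveolar: voiceless /ʃ/, voiced /ʒ/.
retroflex: voiceless /ʂ/, voiced /ʐ/.
alveolo-palatal: voiceless /ɕ/, voiced /ʑ/.
palatal: voiceless /ç/, voiced /ʝ/.
velar: voiceless /x/, voiced —.
pharyngeal: voiceless /ħ/, voiced /ʕ/.
Every place of articulation has a voiced member except velar, where /ɣ/ would be expected.

velar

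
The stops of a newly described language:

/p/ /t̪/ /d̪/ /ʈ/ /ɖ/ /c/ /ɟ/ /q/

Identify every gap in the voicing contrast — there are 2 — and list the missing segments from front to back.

Voiceless: /p/ (bilabial), /t̪/ (dental), /ʈ/ (retroflex), /c/ (palatal), /q/ (uvular).
Voiced: /d̪/ (dental), /ɖ/ (retroflex), /ɟ/ (palatal).
Gaps, from front to back: bilabial lacks voiced (/b/); uvular lacks voiced (/ɢ/).

/b/, /ɢ/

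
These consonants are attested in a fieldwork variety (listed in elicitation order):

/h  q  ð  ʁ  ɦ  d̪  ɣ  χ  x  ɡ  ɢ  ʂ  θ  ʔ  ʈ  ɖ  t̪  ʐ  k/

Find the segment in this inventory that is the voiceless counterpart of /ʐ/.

/ʐ/ is a voiced retroflex fricative.
The voiceless counterpart is a voiceless retroflex fricative — in this inventory, /ʂ/.

/ʂ/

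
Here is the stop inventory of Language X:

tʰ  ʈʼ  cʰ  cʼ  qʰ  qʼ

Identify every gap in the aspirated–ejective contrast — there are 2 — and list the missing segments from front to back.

place of articulation  aspirated  ejective
alveolar          tʰ        —       
retroflex         —         ʈʼ      
palatal           cʰ        cʼ      
uvular            qʰ        qʼ      
Gaps, from front to back: alveolar lacks ejective (/tʼ/); retroflex lacks aspirated (/ʈʰ/).

/tʼ/, /ʈʰ/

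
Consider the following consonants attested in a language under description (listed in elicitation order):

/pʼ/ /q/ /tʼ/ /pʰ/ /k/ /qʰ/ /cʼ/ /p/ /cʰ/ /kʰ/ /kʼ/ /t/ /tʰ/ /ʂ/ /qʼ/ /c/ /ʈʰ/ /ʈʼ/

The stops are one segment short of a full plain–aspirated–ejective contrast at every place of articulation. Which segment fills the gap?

place of articulation  plain     aspirated  ejective
bilabial          p         pʰ        pʼ      
alveolar          t         tʰ        tʼ      
retroflex         —         ʈʰ        ʈʼ      
palatal           c         cʰ        cʼ      
velar             k         kʰ        kʼ      
uvular            q         qʰ        qʼ      
The retroflex row has no plain member, so the gap is the plain retroflex stop /ʈ/.

/ʈ/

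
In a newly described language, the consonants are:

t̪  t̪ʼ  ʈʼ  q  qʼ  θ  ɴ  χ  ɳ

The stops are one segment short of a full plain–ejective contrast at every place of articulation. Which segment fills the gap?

place of articulation  plain     ejective
dental            t̪        t̪ʼ     
retroflex         —         ʈʼ      
uvular            q         qʼ      
The retroflex row has no plain member, so the gap is the plain retroflex stop /ʈ/.

/ʈ/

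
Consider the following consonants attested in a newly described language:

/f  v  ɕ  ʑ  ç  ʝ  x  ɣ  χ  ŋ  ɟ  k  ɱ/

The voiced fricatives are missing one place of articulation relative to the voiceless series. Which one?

labiodental: voiceless /f/, voiced /v/.
alveolo-palatal: voiceless /ɕ/, voiced /ʑ/.
palatal: voiceless /ç/, voiced /ʝ/.
velar: voiceless /x/, voiced /ɣ/.
uvular: voiceless /χ/, voiced —.
Every place of articulation has a voiced member except uvular, where /ʁ/ would be expected.

uvular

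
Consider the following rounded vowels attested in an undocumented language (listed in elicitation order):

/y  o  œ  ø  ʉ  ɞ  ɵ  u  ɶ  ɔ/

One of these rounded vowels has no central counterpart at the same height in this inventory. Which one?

High: /y/ ~ /ʉ/ ~ /u/
High-mid: /ø/ ~ /ɵ/ ~ /o/
Low-mid: /œ/ ~ /ɞ/ ~ /ɔ/
Low: only /ɶ/ (front); no central partner.
So /ɶ/ is the unpaired segment.

/ɶ/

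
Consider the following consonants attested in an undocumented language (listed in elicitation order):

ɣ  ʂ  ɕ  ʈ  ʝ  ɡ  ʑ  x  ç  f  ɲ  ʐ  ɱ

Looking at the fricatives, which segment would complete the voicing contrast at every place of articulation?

place of articulation  voiceless  voiced  
labiodental       f         —       
retroflex         ʂ         ʐ       
alveolo-palatal   ɕ         ʑ       
palatal           ç         ʝ       
velar             x         ɣ       
The labiodental row has no voiced member, so the gap is the voiced labiodental fricative /v/.

/v/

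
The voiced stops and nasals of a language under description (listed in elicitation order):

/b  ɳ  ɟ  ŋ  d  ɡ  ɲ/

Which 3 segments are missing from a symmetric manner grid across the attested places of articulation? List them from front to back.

/m/, /n/, /ɖ/

place of articulation  oral stop  nasal   
bilabial          b         —       
alveolar          d         —       
retroflex         —         ɳ       
palatal           ɟ         ɲ       
velar             ɡ         ŋ       
Gaps, from front to back: bilabial lacks nasal (/m/); alveolar lacks nasal (/n/); retroflex lacks oral stop (/ɖ/).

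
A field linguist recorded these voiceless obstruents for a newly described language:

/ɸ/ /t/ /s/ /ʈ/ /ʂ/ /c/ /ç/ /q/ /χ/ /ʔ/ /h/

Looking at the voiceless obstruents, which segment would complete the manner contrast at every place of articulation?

Stop: /t/ (alveolar), /ʈ/ (retroflex), /c/ (palatal), /q/ (uvular), /ʔ/ (glottal).
Fricative: /ɸ/ (bilabial), /s/ (alveolar), /ʂ/ (retroflex), /ç/ (palatal), /χ/ (uvular), /h/ (glottal).
The bilabial row has no stop member, so the gap is the bilabial stop /p/.

/p/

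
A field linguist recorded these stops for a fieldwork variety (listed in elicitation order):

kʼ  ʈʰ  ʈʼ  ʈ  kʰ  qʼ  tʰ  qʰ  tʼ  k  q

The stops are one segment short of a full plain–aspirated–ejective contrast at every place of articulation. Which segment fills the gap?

place of articulation  plain     aspirated  ejective
alveolar          —         tʰ        tʼ      
retroflex         ʈ         ʈʰ        ʈʼ      
velar             k         kʰ        kʼ      
uvular            q         qʰ        qʼ      
The alveolar row has no plain member, so the gap is the plain alveolar stop /t/.

/t/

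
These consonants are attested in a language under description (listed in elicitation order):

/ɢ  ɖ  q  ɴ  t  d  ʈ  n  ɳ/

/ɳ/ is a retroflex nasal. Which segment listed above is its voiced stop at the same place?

The voiced stop at the same place is a voiced retroflex stop — in this inventory, /ɖ/.

/ɖ/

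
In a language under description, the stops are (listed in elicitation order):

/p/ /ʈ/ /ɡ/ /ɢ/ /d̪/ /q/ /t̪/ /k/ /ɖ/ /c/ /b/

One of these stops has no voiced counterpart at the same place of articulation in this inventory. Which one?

Bilabial: /p/ ~ /b/
Dental: /t̪/ ~ /d̪/
Retroflex: /ʈ/ ~ /ɖ/
Velar: /k/ ~ /ɡ/
Uvular: /q/ ~ /ɢ/
Palatal: only /c/ (voiceless); no voiced partner.
So /c/ is the unpaired segment.

/c/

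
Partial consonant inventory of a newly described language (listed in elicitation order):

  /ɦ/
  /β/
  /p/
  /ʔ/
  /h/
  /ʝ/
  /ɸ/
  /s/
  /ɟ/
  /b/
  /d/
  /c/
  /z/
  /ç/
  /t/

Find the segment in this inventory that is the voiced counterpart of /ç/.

/ʝ/

/ç/ is a voiceless palatal fricative.
The voiced counterpart is a voiced palatal fricative — in this inventory, /ʝ/.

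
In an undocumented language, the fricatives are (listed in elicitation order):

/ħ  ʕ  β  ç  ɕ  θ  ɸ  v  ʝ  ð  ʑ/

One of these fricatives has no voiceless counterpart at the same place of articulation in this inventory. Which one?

Bilabial: /ɸ/ ~ /β/
Dental: /θ/ ~ /ð/
Alveolo-palatal: /ɕ/ ~ /ʑ/
Palatal: /ç/ ~ /ʝ/
Pharyngeal: /ħ/ ~ /ʕ/
Labiodental: only /v/ (voiced); no voiceless partner.
So /v/ is the unpaired segment.

/v/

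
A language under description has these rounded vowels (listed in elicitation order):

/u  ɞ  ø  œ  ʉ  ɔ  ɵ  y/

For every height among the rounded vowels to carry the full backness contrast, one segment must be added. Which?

Front: /y/ (high), /ø/ (high-mid), /œ/ (low-mid).
Central: /ʉ/ (high), /ɵ/ (high-mid), /ɞ/ (low-mid).
Back: /u/ (high), /ɔ/ (low-mid).
The high-mid row has no back member, so the gap is the high-mid back rounded vowel /o/.

/o/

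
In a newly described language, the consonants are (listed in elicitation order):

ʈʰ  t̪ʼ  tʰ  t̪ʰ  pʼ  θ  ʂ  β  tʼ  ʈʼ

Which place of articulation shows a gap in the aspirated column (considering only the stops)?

bilabial

Aspirated: /t̪ʰ/ (dental), /tʰ/ (alveolar), /ʈʰ/ (retroflex).
Ejective: /pʼ/ (bilabial), /t̪ʼ/ (dental), /tʼ/ (alveolar), /ʈʼ/ (retroflex).
Every place of articulation has an aspirated member except bilabial, where /pʰ/ would be expected.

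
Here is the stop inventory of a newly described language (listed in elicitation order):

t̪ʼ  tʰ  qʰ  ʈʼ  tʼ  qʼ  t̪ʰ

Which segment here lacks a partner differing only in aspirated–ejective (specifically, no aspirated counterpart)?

Dental: /t̪ʰ/ ~ /t̪ʼ/
Alveolar: /tʰ/ ~ /tʼ/
Uvular: /qʰ/ ~ /qʼ/
Retroflex: only /ʈʼ/ (ejective); no aspirated partner.
So /ʈʼ/ is the unpaired segment.

/ʈʼ/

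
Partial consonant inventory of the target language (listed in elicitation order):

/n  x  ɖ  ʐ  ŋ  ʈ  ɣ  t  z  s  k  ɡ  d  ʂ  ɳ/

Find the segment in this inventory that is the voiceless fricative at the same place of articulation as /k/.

/x/

/k/ is a voiceless velar stop.
The voiceless fricative at the same place is a voiceless velar fricative — in this inventory, /x/.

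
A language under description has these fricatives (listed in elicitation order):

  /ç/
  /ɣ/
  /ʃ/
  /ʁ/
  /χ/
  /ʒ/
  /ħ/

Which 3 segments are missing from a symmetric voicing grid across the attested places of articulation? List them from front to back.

/ʝ/, /x/, /ʕ/

Voiceless: /ʃ/ (postalveolar), /ç/ (palatal), /χ/ (uvular), /ħ/ (pharyngeal).
Voiced: /ʒ/ (postalveolar), /ɣ/ (velar), /ʁ/ (uvular).
Gaps, from front to back: palatal lacks voiced (/ʝ/); velar lacks voiceless (/x/); pharyngeal lacks voiced (/ʕ/).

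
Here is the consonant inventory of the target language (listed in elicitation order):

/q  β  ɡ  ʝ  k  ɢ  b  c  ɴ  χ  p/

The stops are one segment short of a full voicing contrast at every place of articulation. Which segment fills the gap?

/ɟ/

place of articulation  voiceless  voiced  
bilabial          p         b       
palatal           c         —       
velar             k         ɡ       
uvular            q         ɢ       
The palatal row has no voiced member, so the gap is the voiced palatal stop /ɟ/.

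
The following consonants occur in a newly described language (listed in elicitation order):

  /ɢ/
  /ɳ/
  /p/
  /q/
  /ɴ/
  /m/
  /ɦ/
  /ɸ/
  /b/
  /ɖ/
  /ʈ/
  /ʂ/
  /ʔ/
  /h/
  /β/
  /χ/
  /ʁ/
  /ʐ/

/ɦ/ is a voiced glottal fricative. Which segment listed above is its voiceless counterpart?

The voiceless counterpart is a voiceless glottal fricative — in this inventory, /h/.

/h/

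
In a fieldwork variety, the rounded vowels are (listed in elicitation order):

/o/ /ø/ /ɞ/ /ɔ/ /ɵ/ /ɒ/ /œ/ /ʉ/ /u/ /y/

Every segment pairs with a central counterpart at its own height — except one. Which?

High: /y/ ~ /ʉ/ ~ /u/
High-mid: /ø/ ~ /ɵ/ ~ /o/
Low-mid: /œ/ ~ /ɞ/ ~ /ɔ/
Low: only /ɒ/ (back); no central partner.
So /ɒ/ is the unpaired segment.

/ɒ/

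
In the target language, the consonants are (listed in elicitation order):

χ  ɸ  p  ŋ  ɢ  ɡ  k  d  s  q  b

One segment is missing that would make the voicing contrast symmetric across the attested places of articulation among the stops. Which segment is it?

/t/

bilabial: voiceless /p/, voiced /b/.
alveolar: voiceless —, voiced /d/.
velar: voiceless /k/, voiced /ɡ/.
uvular: voiceless /q/, voiced /ɢ/.
The alveolar row has no voiceless member, so the gap is the voiceless alveolar stop /t/.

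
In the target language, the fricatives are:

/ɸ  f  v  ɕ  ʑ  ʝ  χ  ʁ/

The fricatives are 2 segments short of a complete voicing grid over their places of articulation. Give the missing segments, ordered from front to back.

place of articulation  voiceless  voiced  
bilabial          ɸ         —       
labiodental       f         v       
alveolo-palatal   ɕ         ʑ       
palatal           —         ʝ       
uvular            χ         ʁ       
Gaps, from front to back: bilabial lacks voiced (/β/); palatal lacks voiceless (/ç/).

/β/, /ç/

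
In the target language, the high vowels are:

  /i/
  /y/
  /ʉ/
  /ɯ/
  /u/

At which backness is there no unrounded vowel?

central

backness          unrounded  rounded 
front             i         y       
central           —         ʉ       
back              ɯ         u       
Every backness has an unrounded member except central, where /ɨ/ would be expected.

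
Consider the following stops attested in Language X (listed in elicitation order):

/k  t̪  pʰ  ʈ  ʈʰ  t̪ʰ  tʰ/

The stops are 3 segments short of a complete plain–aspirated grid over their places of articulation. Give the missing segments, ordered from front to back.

/p/, /t/, /kʰ/

bilabial: plain —, aspirated /pʰ/.
dental: plain /t̪/, aspirated /t̪ʰ/.
alveolar: plain —, aspirated /tʰ/.
retroflex: plain /ʈ/, aspirated /ʈʰ/.
velar: plain /k/, aspirated —.
Gaps, from front to back: bilabial lacks plain (/p/); alveolar lacks plain (/t/); velar lacks aspirated (/kʰ/).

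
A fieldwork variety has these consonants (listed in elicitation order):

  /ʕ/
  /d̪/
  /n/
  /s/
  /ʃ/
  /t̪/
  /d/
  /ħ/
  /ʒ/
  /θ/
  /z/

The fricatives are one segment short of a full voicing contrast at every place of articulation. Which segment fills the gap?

/ð/

dental: voiceless /θ/, voiced —.
alveolar: voiceless /s/, voiced /z/.
postalveolar: voiceless /ʃ/, voiced /ʒ/.
pharyngeal: voiceless /ħ/, voiced /ʕ/.
The dental row has no voiced member, so the gap is the voiced dental fricative /ð/.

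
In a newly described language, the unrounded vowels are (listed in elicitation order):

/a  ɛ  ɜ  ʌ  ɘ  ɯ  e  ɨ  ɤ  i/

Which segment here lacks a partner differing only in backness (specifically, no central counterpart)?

/a/

High: /i/ ~ /ɨ/ ~ /ɯ/
High-mid: /e/ ~ /ɘ/ ~ /ɤ/
Low-mid: /ɛ/ ~ /ɜ/ ~ /ʌ/
Low: only /a/ (front); no central partner.
So /a/ is the unpaired segment.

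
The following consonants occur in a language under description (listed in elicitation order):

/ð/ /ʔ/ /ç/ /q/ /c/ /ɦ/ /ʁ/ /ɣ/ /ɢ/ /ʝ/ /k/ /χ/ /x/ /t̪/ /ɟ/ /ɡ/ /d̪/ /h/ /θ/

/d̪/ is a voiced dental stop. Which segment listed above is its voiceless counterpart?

/t̪/

The voiceless counterpart is a voiceless dental stop — in this inventory, /t̪/.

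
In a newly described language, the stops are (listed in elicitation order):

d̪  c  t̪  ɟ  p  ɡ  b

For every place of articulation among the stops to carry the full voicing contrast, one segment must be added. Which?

/k/

place of articulation  voiceless  voiced  
bilabial          p         b       
dental            t̪        d̪      
palatal           c         ɟ       
velar             —         ɡ       
The velar row has no voiceless member, so the gap is the voiceless velar stop /k/.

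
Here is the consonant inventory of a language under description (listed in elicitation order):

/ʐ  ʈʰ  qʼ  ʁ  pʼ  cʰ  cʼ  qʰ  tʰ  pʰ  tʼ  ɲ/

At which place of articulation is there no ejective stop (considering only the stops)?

bilabial: aspirated /pʰ/, ejective /pʼ/.
alveolar: aspirated /tʰ/, ejective /tʼ/.
retroflex: aspirated /ʈʰ/, ejective —.
palatal: aspirated /cʰ/, ejective /cʼ/.
uvular: aspirated /qʰ/, ejective /qʼ/.
Every place of articulation has an ejective member except retroflex, where /ʈʼ/ would be expected.

retroflex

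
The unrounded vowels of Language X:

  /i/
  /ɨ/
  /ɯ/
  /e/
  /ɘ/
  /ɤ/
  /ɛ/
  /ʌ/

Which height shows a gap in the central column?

high: front /i/, central /ɨ/, back /ɯ/.
high-mid: front /e/, central /ɘ/, back /ɤ/.
low-mid: front /ɛ/, central —, back /ʌ/.
Every height has a central member except low-mid, where /ɜ/ would be expected.

low-mid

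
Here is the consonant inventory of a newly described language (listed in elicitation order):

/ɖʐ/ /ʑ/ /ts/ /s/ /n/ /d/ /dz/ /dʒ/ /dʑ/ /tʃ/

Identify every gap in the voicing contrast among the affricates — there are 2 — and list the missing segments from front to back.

alveolar: voiceless /ts/, voiced /dz/.
postalveolar: voiceless /tʃ/, voiced /dʒ/.
retroflex: voiceless —, voiced /ɖʐ/.
alveolo-palatal: voiceless —, voiced /dʑ/.
Gaps, from front to back: retroflex lacks voiceless (/ʈʂ/); alveolo-palatal lacks voiceless (/tɕ/).

/ʈʂ/, /tɕ/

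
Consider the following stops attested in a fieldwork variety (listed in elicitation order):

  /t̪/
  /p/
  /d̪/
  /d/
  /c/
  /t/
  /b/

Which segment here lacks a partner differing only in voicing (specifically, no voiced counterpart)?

/c/

Bilabial: /p/ ~ /b/
Dental: /t̪/ ~ /d̪/
Alveolar: /t/ ~ /d/
Palatal: only /c/ (voiceless); no voiced partner.
So /c/ is the unpaired segment.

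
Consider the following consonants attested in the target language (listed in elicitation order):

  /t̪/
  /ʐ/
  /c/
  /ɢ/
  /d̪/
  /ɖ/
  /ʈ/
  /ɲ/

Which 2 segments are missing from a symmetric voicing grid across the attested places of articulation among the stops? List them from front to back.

place of articulation  voiceless  voiced  
dental            t̪        d̪      
retroflex         ʈ         ɖ       
palatal           c         —       
uvular            —         ɢ       
Gaps, from front to back: palatal lacks voiced (/ɟ/); uvular lacks voiceless (/q/).

/ɟ/, /q/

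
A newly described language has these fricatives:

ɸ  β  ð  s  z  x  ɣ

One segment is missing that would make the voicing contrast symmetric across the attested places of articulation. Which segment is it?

/θ/

bilabial: voiceless /ɸ/, voiced /β/.
dental: voiceless —, voiced /ð/.
alveolar: voiceless /s/, voiced /z/.
velar: voiceless /x/, voiced /ɣ/.
The dental row has no voiceless member, so the gap is the voiceless dental fricative /θ/.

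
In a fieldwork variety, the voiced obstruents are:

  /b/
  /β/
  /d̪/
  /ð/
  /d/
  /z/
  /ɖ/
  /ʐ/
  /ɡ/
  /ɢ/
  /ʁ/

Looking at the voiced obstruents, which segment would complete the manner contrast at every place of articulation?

Stop: /b/ (bilabial), /d̪/ (dental), /d/ (alveolar), /ɖ/ (retroflex), /ɡ/ (velar), /ɢ/ (uvular).
Fricative: /β/ (bilabial), /ð/ (dental), /z/ (alveolar), /ʐ/ (retroflex), /ʁ/ (uvular).
The velar row has no fricative member, so the gap is the velar fricative /ɣ/.

/ɣ/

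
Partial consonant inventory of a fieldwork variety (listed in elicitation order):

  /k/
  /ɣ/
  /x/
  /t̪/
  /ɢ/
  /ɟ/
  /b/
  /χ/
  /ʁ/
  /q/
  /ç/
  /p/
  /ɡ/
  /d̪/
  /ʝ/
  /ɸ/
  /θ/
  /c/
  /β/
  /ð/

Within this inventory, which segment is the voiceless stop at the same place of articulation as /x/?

/x/ is a voiceless velar fricative.
The voiceless stop at the same place is a voiceless velar stop — in this inventory, /k/.

/k/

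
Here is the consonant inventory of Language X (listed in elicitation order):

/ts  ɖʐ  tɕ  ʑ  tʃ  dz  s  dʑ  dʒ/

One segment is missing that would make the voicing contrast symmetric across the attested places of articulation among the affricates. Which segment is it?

/ʈʂ/

Voiceless: /ts/ (alveolar), /tʃ/ (postalveolar), /tɕ/ (alveolo-palatal).
Voiced: /dz/ (alveolar), /dʒ/ (postalveolar), /ɖʐ/ (retroflex), /dʑ/ (alveolo-palatal).
The retroflex row has no voiceless member, so the gap is the voiceless retroflex affricate /ʈʂ/.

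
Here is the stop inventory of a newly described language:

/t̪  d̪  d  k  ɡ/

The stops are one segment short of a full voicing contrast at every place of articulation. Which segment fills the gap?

/t/

Voiceless: /t̪/ (dental), /k/ (velar).
Voiced: /d̪/ (dental), /d/ (alveolar), /ɡ/ (velar).
The alveolar row has no voiceless member, so the gap is the voiceless alveolar stop /t/.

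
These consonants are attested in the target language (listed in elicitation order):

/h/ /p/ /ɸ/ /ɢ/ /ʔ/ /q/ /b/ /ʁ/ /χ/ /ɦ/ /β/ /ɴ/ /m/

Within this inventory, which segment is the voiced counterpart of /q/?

/q/ is a voiceless uvular stop.
The voiced counterpart is a voiced uvular stop — in this inventory, /ɢ/.

/ɢ/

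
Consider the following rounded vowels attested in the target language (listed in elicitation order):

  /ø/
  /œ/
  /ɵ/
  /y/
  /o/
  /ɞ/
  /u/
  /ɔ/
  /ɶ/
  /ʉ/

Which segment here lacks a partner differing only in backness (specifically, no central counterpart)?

High: /y/ ~ /ʉ/ ~ /u/
High-mid: /ø/ ~ /ɵ/ ~ /o/
Low-mid: /œ/ ~ /ɞ/ ~ /ɔ/
Low: only /ɶ/ (front); no central partner.
So /ɶ/ is the unpaired segment.

/ɶ/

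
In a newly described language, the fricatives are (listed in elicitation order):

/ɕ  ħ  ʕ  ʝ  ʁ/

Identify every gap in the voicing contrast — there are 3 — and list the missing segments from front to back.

place of articulation  voiceless  voiced  
alveolo-palatal   ɕ         —       
palatal           —         ʝ       
uvular            —         ʁ       
pharyngeal        ħ         ʕ       
Gaps, from front to back: alveolo-palatal lacks voiced (/ʑ/); palatal lacks voiceless (/ç/); uvular lacks voiceless (/χ/).

/ʑ/, /ç/, /χ/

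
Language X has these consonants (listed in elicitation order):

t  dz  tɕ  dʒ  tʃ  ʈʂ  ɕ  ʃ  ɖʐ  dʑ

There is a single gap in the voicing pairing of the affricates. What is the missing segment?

alveolar: voiceless —, voiced /dz/.
postalveolar: voiceless /tʃ/, voiced /dʒ/.
retroflex: voiceless /ʈʂ/, voiced /ɖʐ/.
alveolo-palatal: voiceless /tɕ/, voiced /dʑ/.
The alveolar row has no voiceless member, so the gap is the voiceless alveolar affricate /ts/.

/ts/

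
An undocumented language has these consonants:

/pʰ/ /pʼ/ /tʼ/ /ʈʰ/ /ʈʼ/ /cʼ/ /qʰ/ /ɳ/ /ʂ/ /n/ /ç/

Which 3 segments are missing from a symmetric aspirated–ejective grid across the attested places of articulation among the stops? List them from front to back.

/tʰ/, /cʰ/, /qʼ/

bilabial: aspirated /pʰ/, ejective /pʼ/.
alveolar: aspirated —, ejective /tʼ/.
retroflex: aspirated /ʈʰ/, ejective /ʈʼ/.
palatal: aspirated —, ejective /cʼ/.
uvular: aspirated /qʰ/, ejective —.
Gaps, from front to back: alveolar lacks aspirated (/tʰ/); palatal lacks aspirated (/cʰ/); uvular lacks ejective (/qʼ/).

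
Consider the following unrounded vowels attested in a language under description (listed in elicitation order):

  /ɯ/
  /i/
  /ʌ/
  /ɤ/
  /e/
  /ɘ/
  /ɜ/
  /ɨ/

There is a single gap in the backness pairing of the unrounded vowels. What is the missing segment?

height            front     central   back    
high              i         ɨ         ɯ       
high-mid          e         ɘ         ɤ       
low-mid           —         ɜ         ʌ       
The low-mid row has no front member, so the gap is the low-mid front unrounded vowel /ɛ/.

/ɛ/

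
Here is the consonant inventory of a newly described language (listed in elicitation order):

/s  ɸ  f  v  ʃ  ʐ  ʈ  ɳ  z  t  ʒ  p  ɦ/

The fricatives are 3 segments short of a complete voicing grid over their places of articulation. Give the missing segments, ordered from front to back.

Voiceless: /ɸ/ (bilabial), /f/ (labiodental), /s/ (alveolar), /ʃ/ (postalveolar).
Voiced: /v/ (labiodental), /z/ (alveolar), /ʒ/ (postalveolar), /ʐ/ (retroflex), /ɦ/ (glottal).
Gaps, from front to back: bilabial lacks voiced (/β/); retroflex lacks voiceless (/ʂ/); glottal lacks voiceless (/h/).

/β/, /ʂ/, /h/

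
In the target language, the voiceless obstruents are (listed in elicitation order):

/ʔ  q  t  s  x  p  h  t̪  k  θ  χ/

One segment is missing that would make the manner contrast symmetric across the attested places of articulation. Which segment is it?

/ɸ/

bilabial: stop /p/, fricative —.
dental: stop /t̪/, fricative /θ/.
alveolar: stop /t/, fricative /s/.
velar: stop /k/, fricative /x/.
uvular: stop /q/, fricative /χ/.
glottal: stop /ʔ/, fricative /h/.
The bilabial row has no fricative member, so the gap is the bilabial fricative /ɸ/.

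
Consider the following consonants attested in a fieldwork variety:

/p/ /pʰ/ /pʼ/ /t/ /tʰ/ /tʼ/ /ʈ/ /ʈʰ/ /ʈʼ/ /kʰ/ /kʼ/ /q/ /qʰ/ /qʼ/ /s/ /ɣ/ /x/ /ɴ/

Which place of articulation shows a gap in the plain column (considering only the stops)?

velar

Plain: /p/ (bilabial), /t/ (alveolar), /ʈ/ (retroflex), /q/ (uvular).
Aspirated: /pʰ/ (bilabial), /tʰ/ (alveolar), /ʈʰ/ (retroflex), /kʰ/ (velar), /qʰ/ (uvular).
Ejective: /pʼ/ (bilabial), /tʼ/ (alveolar), /ʈʼ/ (retroflex), /kʼ/ (velar), /qʼ/ (uvular).
Every place of articulation has a plain member except velar, where /k/ would be expected.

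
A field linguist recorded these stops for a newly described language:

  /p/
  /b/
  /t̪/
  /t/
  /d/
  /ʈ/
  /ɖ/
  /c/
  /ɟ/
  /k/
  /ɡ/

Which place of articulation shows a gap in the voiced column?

dental

Voiceless: /p/ (bilabial), /t̪/ (dental), /t/ (alveolar), /ʈ/ (retroflex), /c/ (palatal), /k/ (velar).
Voiced: /b/ (bilabial), /d/ (alveolar), /ɖ/ (retroflex), /ɟ/ (palatal), /ɡ/ (velar).
Every place of articulation has a voiced member except dental, where /d̪/ would be expected.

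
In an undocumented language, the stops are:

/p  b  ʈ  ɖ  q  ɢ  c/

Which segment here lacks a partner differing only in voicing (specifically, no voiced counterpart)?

Bilabial: /p/ ~ /b/
Retroflex: /ʈ/ ~ /ɖ/
Uvular: /q/ ~ /ɢ/
Palatal: only /c/ (voiceless); no voiced partner.
So /c/ is the unpaired segment.

/c/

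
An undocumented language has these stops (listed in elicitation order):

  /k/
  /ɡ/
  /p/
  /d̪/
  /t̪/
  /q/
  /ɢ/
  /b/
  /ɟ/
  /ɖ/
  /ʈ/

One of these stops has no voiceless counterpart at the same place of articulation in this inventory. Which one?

Bilabial: /p/ ~ /b/
Dental: /t̪/ ~ /d̪/
Retroflex: /ʈ/ ~ /ɖ/
Velar: /k/ ~ /ɡ/
Uvular: /q/ ~ /ɢ/
Palatal: only /ɟ/ (voiced); no voiceless partner.
So /ɟ/ is the unpaired segment.

/ɟ/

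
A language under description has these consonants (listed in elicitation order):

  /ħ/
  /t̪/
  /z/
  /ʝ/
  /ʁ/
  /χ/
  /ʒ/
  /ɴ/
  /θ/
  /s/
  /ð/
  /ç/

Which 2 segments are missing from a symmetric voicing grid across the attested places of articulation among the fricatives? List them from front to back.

place of articulation  voiceless  voiced  
dental            θ         ð       
alveolar          s         z       
postalveolar      —         ʒ       
palatal           ç         ʝ       
uvular            χ         ʁ       
pharyngeal        ħ         —       
Gaps, from front to back: postalveolar lacks voiceless (/ʃ/); pharyngeal lacks voiced (/ʕ/).

/ʃ/, /ʕ/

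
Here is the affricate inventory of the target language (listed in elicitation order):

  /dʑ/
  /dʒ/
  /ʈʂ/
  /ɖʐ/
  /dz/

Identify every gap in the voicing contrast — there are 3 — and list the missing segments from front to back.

place of articulation  voiceless  voiced  
alveolar          —         dz      
postalveolar      —         dʒ      
retroflex         ʈʂ        ɖʐ      
alveolo-palatal   —         dʑ      
Gaps, from front to back: alveolar lacks voiceless (/ts/); postalveolar lacks voiceless (/tʃ/); alveolo-palatal lacks voiceless (/tɕ/).

/ts/, /tʃ/, /tɕ/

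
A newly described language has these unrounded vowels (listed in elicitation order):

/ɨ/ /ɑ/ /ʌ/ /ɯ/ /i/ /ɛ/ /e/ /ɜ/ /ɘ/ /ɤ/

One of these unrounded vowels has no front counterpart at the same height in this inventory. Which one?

/ɑ/

High: /i/ ~ /ɨ/ ~ /ɯ/
High-mid: /e/ ~ /ɘ/ ~ /ɤ/
Low-mid: /ɛ/ ~ /ɜ/ ~ /ʌ/
Low: only /ɑ/ (back); no front partner.
So /ɑ/ is the unpaired segment.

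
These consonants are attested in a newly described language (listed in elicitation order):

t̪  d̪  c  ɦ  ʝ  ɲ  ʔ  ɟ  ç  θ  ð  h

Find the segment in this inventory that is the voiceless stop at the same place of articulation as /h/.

/h/ is a voiceless glottal fricative.
The voiceless stop at the same place is a voiceless glottal stop — in this inventory, /ʔ/.

/ʔ/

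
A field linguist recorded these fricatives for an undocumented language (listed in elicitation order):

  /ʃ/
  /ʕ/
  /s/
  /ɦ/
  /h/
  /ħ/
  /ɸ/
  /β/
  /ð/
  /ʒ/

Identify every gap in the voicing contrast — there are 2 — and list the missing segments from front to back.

bilabial: voiceless /ɸ/, voiced /β/.
dental: voiceless —, voiced /ð/.
alveolar: voiceless /s/, voiced —.
postalveolar: voiceless /ʃ/, voiced /ʒ/.
pharyngeal: voiceless /ħ/, voiced /ʕ/.
glottal: voiceless /h/, voiced /ɦ/.
Gaps, from front to back: dental lacks voiceless (/θ/); alveolar lacks voiced (/z/).

/θ/, /z/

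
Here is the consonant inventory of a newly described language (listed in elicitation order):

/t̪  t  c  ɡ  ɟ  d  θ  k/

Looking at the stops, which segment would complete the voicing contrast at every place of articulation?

/d̪/

Voiceless: /t̪/ (dental), /t/ (alveolar), /c/ (palatal), /k/ (velar).
Voiced: /d/ (alveolar), /ɟ/ (palatal), /ɡ/ (velar).
The dental row has no voiced member, so the gap is the voiced dental stop /d̪/.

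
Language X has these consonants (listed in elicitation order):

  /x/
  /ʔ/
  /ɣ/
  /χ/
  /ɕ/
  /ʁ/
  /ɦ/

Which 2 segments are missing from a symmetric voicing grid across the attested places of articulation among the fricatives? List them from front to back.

Voiceless: /ɕ/ (alveolo-palatal), /x/ (velar), /χ/ (uvular).
Voiced: /ɣ/ (velar), /ʁ/ (uvular), /ɦ/ (glottal).
Gaps, from front to back: alveolo-palatal lacks voiced (/ʑ/); glottal lacks voiceless (/h/).

/ʑ/, /h/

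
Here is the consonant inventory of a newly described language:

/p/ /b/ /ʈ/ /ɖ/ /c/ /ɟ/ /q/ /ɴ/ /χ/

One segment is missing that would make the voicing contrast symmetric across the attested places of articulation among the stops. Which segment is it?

Voiceless: /p/ (bilabial), /ʈ/ (retroflex), /c/ (palatal), /q/ (uvular).
Voiced: /b/ (bilabial), /ɖ/ (retroflex), /ɟ/ (palatal).
The uvular row has no voiced member, so the gap is the voiced uvular stop /ɢ/.

/ɢ/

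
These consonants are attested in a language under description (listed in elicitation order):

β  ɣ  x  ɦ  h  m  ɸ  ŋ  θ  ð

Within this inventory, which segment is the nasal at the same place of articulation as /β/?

/β/ is a voiced bilabial fricative.
The nasal at the same place is a bilabial nasal — in this inventory, /m/.

/m/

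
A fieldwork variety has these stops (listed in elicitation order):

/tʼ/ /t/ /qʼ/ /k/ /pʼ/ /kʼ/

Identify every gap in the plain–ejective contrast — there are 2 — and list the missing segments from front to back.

place of articulation  plain     ejective
bilabial          —         pʼ      
alveolar          t         tʼ      
velar             k         kʼ      
uvular            —         qʼ      
Gaps, from front to back: bilabial lacks plain (/p/); uvular lacks plain (/q/).

/p/, /q/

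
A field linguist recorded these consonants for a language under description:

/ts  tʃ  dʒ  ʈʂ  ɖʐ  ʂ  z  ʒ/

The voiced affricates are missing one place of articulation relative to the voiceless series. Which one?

alveolar

alveolar: voiceless /ts/, voiced —.
postalveolar: voiceless /tʃ/, voiced /dʒ/.
retroflex: voiceless /ʈʂ/, voiced /ɖʐ/.
Every place of articulation has a voiced member except alveolar, where /dz/ would be expected.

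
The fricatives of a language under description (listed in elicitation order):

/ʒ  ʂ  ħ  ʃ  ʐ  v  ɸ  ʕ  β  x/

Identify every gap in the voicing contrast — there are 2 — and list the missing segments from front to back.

/f/, /ɣ/

bilabial: voiceless /ɸ/, voiced /β/.
labiodental: voiceless —, voiced /v/.
postalveolar: voiceless /ʃ/, voiced /ʒ/.
retroflex: voiceless /ʂ/, voiced /ʐ/.
velar: voiceless /x/, voiced —.
pharyngeal: voiceless /ħ/, voiced /ʕ/.
Gaps, from front to back: labiodental lacks voiceless (/f/); velar lacks voiced (/ɣ/).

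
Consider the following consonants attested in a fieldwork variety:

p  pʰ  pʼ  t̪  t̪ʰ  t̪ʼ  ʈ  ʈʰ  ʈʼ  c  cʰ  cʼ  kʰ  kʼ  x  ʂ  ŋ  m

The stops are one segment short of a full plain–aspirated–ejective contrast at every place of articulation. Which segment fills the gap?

Plain: /p/ (bilabial), /t̪/ (dental), /ʈ/ (retroflex), /c/ (palatal).
Aspirated: /pʰ/ (bilabial), /t̪ʰ/ (dental), /ʈʰ/ (retroflex), /cʰ/ (palatal), /kʰ/ (velar).
Ejective: /pʼ/ (bilabial), /t̪ʼ/ (dental), /ʈʼ/ (retroflex), /cʼ/ (palatal), /kʼ/ (velar).
The velar row has no plain member, so the gap is the plain velar stop /k/.

/k/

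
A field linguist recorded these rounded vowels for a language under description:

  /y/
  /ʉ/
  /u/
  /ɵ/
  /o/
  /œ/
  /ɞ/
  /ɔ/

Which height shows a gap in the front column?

Front: /y/ (high), /œ/ (low-mid).
Central: /ʉ/ (high), /ɵ/ (high-mid), /ɞ/ (low-mid).
Back: /u/ (high), /o/ (high-mid), /ɔ/ (low-mid).
Every height has a front member except high-mid, where /ø/ would be expected.

high-mid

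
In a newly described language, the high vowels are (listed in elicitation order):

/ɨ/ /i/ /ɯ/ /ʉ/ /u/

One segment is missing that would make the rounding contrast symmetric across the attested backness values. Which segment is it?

/y/

backness          unrounded  rounded 
front             i         —       
central           ɨ         ʉ       
back              ɯ         u       
The front row has no rounded member, so the gap is the front rounded vowel /y/.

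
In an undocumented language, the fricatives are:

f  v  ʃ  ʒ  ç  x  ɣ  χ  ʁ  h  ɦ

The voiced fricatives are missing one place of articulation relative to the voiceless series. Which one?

palatal

place of articulation  voiceless  voiced  
labiodental       f         v       
postalveolar      ʃ         ʒ       
palatal           ç         —       
velar             x         ɣ       
uvular            χ         ʁ       
glottal           h         ɦ       
Every place of articulation has a voiced member except palatal, where /ʝ/ would be expected.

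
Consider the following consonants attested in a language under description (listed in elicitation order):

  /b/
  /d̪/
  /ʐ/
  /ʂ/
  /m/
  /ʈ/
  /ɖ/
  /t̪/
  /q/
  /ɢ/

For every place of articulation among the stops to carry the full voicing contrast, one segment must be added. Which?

/p/

place of articulation  voiceless  voiced  
bilabial          —         b       
dental            t̪        d̪      
retroflex         ʈ         ɖ       
uvular            q         ɢ       
The bilabial row has no voiceless member, so the gap is the voiceless bilabial stop /p/.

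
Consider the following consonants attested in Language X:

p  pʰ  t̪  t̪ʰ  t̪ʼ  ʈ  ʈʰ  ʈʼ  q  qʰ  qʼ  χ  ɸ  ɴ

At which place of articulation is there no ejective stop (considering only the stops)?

Plain: /p/ (bilabial), /t̪/ (dental), /ʈ/ (retroflex), /q/ (uvular).
Aspirated: /pʰ/ (bilabial), /t̪ʰ/ (dental), /ʈʰ/ (retroflex), /qʰ/ (uvular).
Ejective: /t̪ʼ/ (dental), /ʈʼ/ (retroflex), /qʼ/ (uvular).
Every place of articulation has an ejective member except bilabial, where /pʼ/ would be expected.

bilabial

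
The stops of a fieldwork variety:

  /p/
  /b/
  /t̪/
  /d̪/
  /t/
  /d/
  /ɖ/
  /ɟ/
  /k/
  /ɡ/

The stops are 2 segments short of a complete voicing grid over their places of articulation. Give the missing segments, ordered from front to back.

/ʈ/, /c/

place of articulation  voiceless  voiced  
bilabial          p         b       
dental            t̪        d̪      
alveolar          t         d       
retroflex         —         ɖ       
palatal           —         ɟ       
velar             k         ɡ       
Gaps, from front to back: retroflex lacks voiceless (/ʈ/); palatal lacks voiceless (/c/).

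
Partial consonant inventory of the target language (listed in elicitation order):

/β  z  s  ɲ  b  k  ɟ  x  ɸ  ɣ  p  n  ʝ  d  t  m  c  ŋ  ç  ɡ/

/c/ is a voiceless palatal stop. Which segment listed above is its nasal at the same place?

/ɲ/

The nasal at the same place is a palatal nasal — in this inventory, /ɲ/.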